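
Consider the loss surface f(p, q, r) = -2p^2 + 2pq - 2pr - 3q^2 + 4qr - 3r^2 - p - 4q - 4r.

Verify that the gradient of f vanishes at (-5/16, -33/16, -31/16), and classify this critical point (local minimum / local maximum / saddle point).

local maximum

∇f = (-4p + 2q - 2r - 1, 2p - 6q + 4r - 4, -2p + 4q - 6r - 4); substituting (-5/16, -33/16, -31/16) gives ∇f = (0, 0, 0), so (-5/16, -33/16, -31/16) is indeed a critical point.
The Hessian is constant: H = [[-4, 2, -2], [2, -6, 4], [-2, 4, -6]].
Leading principal minors: Δ₁ = -4, Δ₂ = 20, Δ₃ = -64.
The minors alternate sign starting negative (−, +, −), so H is negative definite: a local maximum.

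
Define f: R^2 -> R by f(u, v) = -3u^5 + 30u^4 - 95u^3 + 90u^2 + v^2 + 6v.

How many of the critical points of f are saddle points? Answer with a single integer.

f separates as a function of u plus a function of v, so ∇f=0 decouples.
∂f/∂u = -15u(u - 4)(u - 3)(u - 1) = 0 at u ∈ {0, 1, 3, 4}; ∂f/∂v = 2(v + 3) = 0 at v ∈ {-3}.
The Hessian is diagonal: diag(f_uu, f_vv). Second derivatives: f_uu(0)=180, f_uu(1)=-90, f_uu(3)=90, f_uu(4)=-180; f_vv(-3)=2.
Saddle points occur where the two diagonal entries have opposite signs: (1, -3), (4, -3). Count: 2.

2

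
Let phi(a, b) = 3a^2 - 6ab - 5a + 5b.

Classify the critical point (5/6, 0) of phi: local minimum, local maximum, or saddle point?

saddle point

The Hessian of phi is constant: H = [[6, -6], [-6, 0]].
det(H) = 6·0 − (-6)² = -36.
Since det(H) < 0, H is indefinite and the critical point is a saddle point.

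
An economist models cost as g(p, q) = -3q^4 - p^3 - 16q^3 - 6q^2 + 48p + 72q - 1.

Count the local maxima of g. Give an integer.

2

g separates as a function of p plus a function of q, so ∇g=0 decouples.
∂g/∂p = -3(p - 4)(p + 4) = 0 at p ∈ {-4, 4}; ∂g/∂q = -12(q - 1)(q + 2)(q + 3) = 0 at q ∈ {-3, -2, 1}.
The Hessian is diagonal: diag(g_pp, g_qq). Second derivatives: g_pp(-4)=24, g_pp(4)=-24; g_qq(-3)=-48, g_qq(-2)=36, g_qq(1)=-144.
Local maxima occur where both diagonal entries negative: (4, -3), (4, 1). Count: 2.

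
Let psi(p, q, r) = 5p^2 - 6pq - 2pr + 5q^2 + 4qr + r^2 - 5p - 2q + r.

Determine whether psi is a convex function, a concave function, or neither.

convex

psi is quadratic, so its Hessian is the constant matrix H = [[10, -6, -2], [-6, 10, 4], [-2, 4, 2]].
Leading principal minors: 10, 64, 24.
All positive ⇒ H ≻ 0 ⇒ convex.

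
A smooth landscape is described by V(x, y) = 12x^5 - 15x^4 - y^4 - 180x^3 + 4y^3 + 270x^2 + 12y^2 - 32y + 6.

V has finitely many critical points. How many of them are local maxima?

4

V separates as a function of x plus a function of y, so ∇V=0 decouples.
∂V/∂x = 60x(x - 3)(x - 1)(x + 3) = 0 at x ∈ {-3, 0, 1, 3}; ∂V/∂y = -4(y - 4)(y - 1)(y + 2) = 0 at y ∈ {-2, 1, 4}.
The Hessian is diagonal: diag(V_xx, V_yy). Second derivatives: V_xx(-3)=-4320, V_xx(0)=540, V_xx(1)=-480, V_xx(3)=2160; V_yy(-2)=-72, V_yy(1)=36, V_yy(4)=-72.
Local maxima occur where both diagonal entries negative: (-3, -2), (-3, 4), (1, -2), (1, 4). Count: 4.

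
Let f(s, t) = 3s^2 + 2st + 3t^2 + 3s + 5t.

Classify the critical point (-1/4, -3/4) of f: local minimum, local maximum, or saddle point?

The Hessian of f is constant: H = [[6, 2], [2, 6]].
det(H) = 6·6 − 2² = 32.
det(H) > 0 and tr(H) = 12 > 0, so H is positive definite and the point is a local minimum.

local minimum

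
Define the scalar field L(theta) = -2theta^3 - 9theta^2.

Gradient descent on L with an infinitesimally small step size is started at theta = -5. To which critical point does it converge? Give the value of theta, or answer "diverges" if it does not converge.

L'(theta) = -6theta(theta + 3), so L'(-5) = -60.
Gradient descent moves in the -L' direction, i.e. theta is increasing.
The nearest critical point in that direction is theta = -3, where L'' = 18 > 0 (a local minimum). The iterate converges there.

-3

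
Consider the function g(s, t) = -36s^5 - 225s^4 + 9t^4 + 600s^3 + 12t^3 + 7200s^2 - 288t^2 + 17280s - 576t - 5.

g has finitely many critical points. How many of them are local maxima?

2

g separates as a function of s plus a function of t, so ∇g=0 decouples.
∂g/∂s = -180(s - 4)(s + 2)(s + 3)(s + 4) = 0 at s ∈ {-4, -3, -2, 4}; ∂g/∂t = 36(t - 4)(t + 1)(t + 4) = 0 at t ∈ {-4, -1, 4}.
The Hessian is diagonal: diag(g_ss, g_tt). Second derivatives: g_ss(-4)=2880, g_ss(-3)=-1260, g_ss(-2)=2160, g_ss(4)=-60480; g_tt(-4)=864, g_tt(-1)=-540, g_tt(4)=1440.
Local maxima occur where both diagonal entries negative: (-3, -1), (4, -1). Count: 2.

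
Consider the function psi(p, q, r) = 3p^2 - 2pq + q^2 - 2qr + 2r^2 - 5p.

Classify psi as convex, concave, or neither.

psi is quadratic, so its Hessian is the constant matrix H = [[6, -2, 0], [-2, 2, -2], [0, -2, 4]].
Leading principal minors: 6, 8, 8.
All positive ⇒ H ≻ 0 ⇒ convex.

convex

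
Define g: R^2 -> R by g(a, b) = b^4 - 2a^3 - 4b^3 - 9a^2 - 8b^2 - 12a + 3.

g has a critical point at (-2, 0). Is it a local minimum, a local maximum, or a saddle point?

saddle point

The mixed partial ∂²g/∂a∂b is 0, so the Hessian at any point is diag(g_aa, g_bb) = diag(-6(2a + 3), 4(3b^2 - 6b - 4)).
At (-2, 0): H = diag(6, -16).
The eigenvalues have opposite signs, so H is indefinite: a saddle point.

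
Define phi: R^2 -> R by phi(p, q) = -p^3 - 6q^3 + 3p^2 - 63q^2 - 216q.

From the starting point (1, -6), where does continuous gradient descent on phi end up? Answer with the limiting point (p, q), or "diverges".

phi is separable, so gradient descent decouples: p follows -∂phi/∂p, q follows -∂phi/∂q.
∂phi/∂p = -3p(p - 2); at p=1 this is 3, so p decreases.
∂phi/∂q = -18(q + 3)(q + 4); at q=-6 this is -108, so q increases.
p converges to its nearest critical value 0 (a local min of the p-part); q converges to -4. The iterate converges to (0, -4).

(0, -4)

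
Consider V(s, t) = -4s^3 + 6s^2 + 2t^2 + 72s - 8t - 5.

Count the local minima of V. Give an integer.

1

V separates as a function of s plus a function of t, so ∇V=0 decouples.
∂V/∂s = -12(s - 3)(s + 2) = 0 at s ∈ {-2, 3}; ∂V/∂t = 4(t - 2) = 0 at t ∈ {2}.
The Hessian is diagonal: diag(V_ss, V_tt). Second derivatives: V_ss(-2)=60, V_ss(3)=-60; V_tt(2)=4.
Local minima occur where both diagonal entries positive: (-2, 2). Count: 1.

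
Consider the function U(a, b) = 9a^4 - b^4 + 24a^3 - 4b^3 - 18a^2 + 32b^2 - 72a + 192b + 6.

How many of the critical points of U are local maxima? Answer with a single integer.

U separates as a function of a plus a function of b, so ∇U=0 decouples.
∂U/∂a = 36(a - 1)(a + 1)(a + 2) = 0 at a ∈ {-2, -1, 1}; ∂U/∂b = -4(b - 4)(b + 3)(b + 4) = 0 at b ∈ {-4, -3, 4}.
The Hessian is diagonal: diag(U_aa, U_bb). Second derivatives: U_aa(-2)=108, U_aa(-1)=-72, U_aa(1)=216; U_bb(-4)=-32, U_bb(-3)=28, U_bb(4)=-224.
Local maxima occur where both diagonal entries negative: (-1, -4), (-1, 4). Count: 2.

2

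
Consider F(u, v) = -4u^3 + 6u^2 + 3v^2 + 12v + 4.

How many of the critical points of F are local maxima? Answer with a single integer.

0

F separates as a function of u plus a function of v, so ∇F=0 decouples.
∂F/∂u = -12u(u - 1) = 0 at u ∈ {0, 1}; ∂F/∂v = 6(v + 2) = 0 at v ∈ {-2}.
The Hessian is diagonal: diag(F_uu, F_vv). Second derivatives: F_uu(0)=12, F_uu(1)=-12; F_vv(-2)=6.
Local maxima occur where both diagonal entries negative: none. Count: 0.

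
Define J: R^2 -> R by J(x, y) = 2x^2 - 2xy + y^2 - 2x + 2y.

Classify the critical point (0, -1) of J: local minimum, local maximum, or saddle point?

The Hessian of J is constant: H = [[4, -2], [-2, 2]].
det(H) = 4·2 − (-2)² = 4.
det(H) > 0 and tr(H) = 6 > 0, so H is positive definite and the point is a local minimum.

local minimum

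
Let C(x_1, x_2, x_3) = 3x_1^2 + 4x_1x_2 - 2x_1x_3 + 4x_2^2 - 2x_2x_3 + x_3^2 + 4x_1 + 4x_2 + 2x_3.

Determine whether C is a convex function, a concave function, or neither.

C is quadratic, so its Hessian is the constant matrix H = [[6, 4, -2], [4, 8, -2], [-2, -2, 2]].
Leading principal minors: 6, 32, 40.
All positive ⇒ H ≻ 0 ⇒ convex.

convex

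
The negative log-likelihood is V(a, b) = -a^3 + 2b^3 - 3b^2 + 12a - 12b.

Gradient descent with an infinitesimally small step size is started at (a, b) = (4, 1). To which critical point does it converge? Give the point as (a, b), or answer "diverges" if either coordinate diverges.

V is separable, so gradient descent decouples: a follows -∂V/∂a, b follows -∂V/∂b.
∂V/∂a = -3(a - 2)(a + 2); at a=4 this is -36, so a increases.
∂V/∂b = 6(b - 2)(b + 1); at b=1 this is -12, so b increases.
The a-coordinate has no critical point in that direction and runs off to infinity.

diverges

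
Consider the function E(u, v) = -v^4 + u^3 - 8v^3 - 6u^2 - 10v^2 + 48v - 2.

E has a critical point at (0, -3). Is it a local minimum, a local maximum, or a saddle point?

saddle point

The mixed partial ∂²E/∂u∂v is 0, so the Hessian at any point is diag(E_uu, E_vv) = diag(6(u - 2), -4(3v^2 + 12v + 5)).
At (0, -3): H = diag(-12, 16).
The eigenvalues have opposite signs, so H is indefinite: a saddle point.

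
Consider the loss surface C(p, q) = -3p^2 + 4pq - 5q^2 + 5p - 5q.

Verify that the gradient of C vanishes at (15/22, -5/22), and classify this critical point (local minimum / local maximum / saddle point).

∇C = (-6p + 4q + 5, 4p - 10q - 5); substituting (15/22, -5/22) gives ∇C = (0, 0), so (15/22, -5/22) is indeed a critical point.
The Hessian of C is constant: H = [[-6, 4], [4, -10]].
det(H) = (-6)·(-10) − 4² = 44.
det(H) > 0 and tr(H) = -16 < 0, so H is negative definite and the point is a local maximum.

local maximum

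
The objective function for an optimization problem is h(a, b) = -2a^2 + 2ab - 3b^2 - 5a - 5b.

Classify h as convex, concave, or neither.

h is quadratic, so its Hessian is the constant matrix H = [[-4, 2], [2, -6]].
det(H) = 20, tr(H) = -10.
det(H) > 0 and tr(H) < 0, so H is negative definite everywhere: concave.

concave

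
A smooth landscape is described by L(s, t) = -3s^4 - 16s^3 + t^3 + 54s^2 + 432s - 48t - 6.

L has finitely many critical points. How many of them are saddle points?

L separates as a function of s plus a function of t, so ∇L=0 decouples.
∂L/∂s = -12(s - 3)(s + 3)(s + 4) = 0 at s ∈ {-4, -3, 3}; ∂L/∂t = 3(t - 4)(t + 4) = 0 at t ∈ {-4, 4}.
The Hessian is diagonal: diag(L_ss, L_tt). Second derivatives: L_ss(-4)=-84, L_ss(-3)=72, L_ss(3)=-504; L_tt(-4)=-24, L_tt(4)=24.
Saddle points occur where the two diagonal entries have opposite signs: (-4, 4), (-3, -4), (3, 4). Count: 3.

3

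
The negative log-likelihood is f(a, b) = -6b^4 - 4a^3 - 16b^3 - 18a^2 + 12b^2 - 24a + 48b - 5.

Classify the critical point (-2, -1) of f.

local minimum

The mixed partial ∂²f/∂a∂b is 0, so the Hessian at any point is diag(f_aa, f_bb) = diag(-12(2a + 3), 24(-3b^2 - 4b + 1)).
At (-2, -1): H = diag(12, 48).
Both eigenvalues are positive, so H is positive definite: a local minimum.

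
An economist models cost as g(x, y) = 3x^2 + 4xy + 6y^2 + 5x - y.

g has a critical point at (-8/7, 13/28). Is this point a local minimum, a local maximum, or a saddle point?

local minimum

The Hessian of g is constant: H = [[6, 4], [4, 12]].
det(H) = 6·12 − 4² = 56.
det(H) > 0 and tr(H) = 18 > 0, so H is positive definite and the point is a local minimum.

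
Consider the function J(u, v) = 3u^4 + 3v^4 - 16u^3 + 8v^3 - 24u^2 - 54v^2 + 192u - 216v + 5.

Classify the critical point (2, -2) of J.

local maximum

The mixed partial ∂²J/∂u∂v is 0, so the Hessian at any point is diag(J_uu, J_vv) = diag(12(3u^2 - 8u - 4), 12(3v^2 + 4v - 9)).
At (2, -2): H = diag(-96, -60).
Both eigenvalues are negative, so H is negative definite: a local maximum.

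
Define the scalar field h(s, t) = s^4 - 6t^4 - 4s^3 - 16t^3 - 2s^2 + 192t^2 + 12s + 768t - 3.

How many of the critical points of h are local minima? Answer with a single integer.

2

h separates as a function of s plus a function of t, so ∇h=0 decouples.
∂h/∂s = 4(s - 3)(s - 1)(s + 1) = 0 at s ∈ {-1, 1, 3}; ∂h/∂t = -24(t - 4)(t + 2)(t + 4) = 0 at t ∈ {-4, -2, 4}.
The Hessian is diagonal: diag(h_ss, h_tt). Second derivatives: h_ss(-1)=32, h_ss(1)=-16, h_ss(3)=32; h_tt(-4)=-384, h_tt(-2)=288, h_tt(4)=-1152.
Local minima occur where both diagonal entries positive: (-1, -2), (3, -2). Count: 2.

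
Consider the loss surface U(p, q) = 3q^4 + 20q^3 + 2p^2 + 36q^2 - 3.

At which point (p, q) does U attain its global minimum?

(0, 0)

U(p,q) separates as A(p) + B(q) − 3, so its minimum is min A + min B − 3.
A'(p) = 4p vanishes at p ∈ {0}; B'(q) = 12q(q + 2)(q + 3) vanishes at q ∈ {-3, -2, 0}.
Local minima of A (where A''>0): A(0)=0. Local minima of B: B(-3)=27, B(0)=0.
So the global minimum of U is A(0) + B(0) − 3 = 0 + 0 − 3 = -3, attained at (0, 0).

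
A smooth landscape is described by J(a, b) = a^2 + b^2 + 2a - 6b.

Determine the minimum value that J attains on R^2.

-10

J(a,b) separates as P(a) + Q(b), so its minimum is min P + min Q.
P'(a) = 2a + 2 vanishes at a ∈ {-1}; Q'(b) = 2b - 6 vanishes at b ∈ {3}.
Local minima of P (where P''>0): P(-1)=-1. Local minima of Q: Q(3)=-9.
So the global minimum of J is P(-1) + Q(3) = -1 − 9 = -10, attained at (-1, 3).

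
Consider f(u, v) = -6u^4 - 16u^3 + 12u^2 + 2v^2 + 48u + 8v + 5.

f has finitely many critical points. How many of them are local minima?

f separates as a function of u plus a function of v, so ∇f=0 decouples.
∂f/∂u = -24(u - 1)(u + 1)(u + 2) = 0 at u ∈ {-2, -1, 1}; ∂f/∂v = 4(v + 2) = 0 at v ∈ {-2}.
The Hessian is diagonal: diag(f_uu, f_vv). Second derivatives: f_uu(-2)=-72, f_uu(-1)=48, f_uu(1)=-144; f_vv(-2)=4.
Local minima occur where both diagonal entries positive: (-1, -2). Count: 1.

1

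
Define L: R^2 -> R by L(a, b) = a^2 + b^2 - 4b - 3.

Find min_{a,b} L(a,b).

-7

L(a,b) separates as P(a) + Q(b) − 3, so its minimum is min P + min Q − 3.
P'(a) = 2a vanishes at a ∈ {0}; Q'(b) = 2b - 4 vanishes at b ∈ {2}.
Local minima of P (where P''>0): P(0)=0. Local minima of Q: Q(2)=-4.
So the global minimum of L is P(0) + Q(2) − 3 = 0 − 4 − 3 = -7, attained at (0, 2).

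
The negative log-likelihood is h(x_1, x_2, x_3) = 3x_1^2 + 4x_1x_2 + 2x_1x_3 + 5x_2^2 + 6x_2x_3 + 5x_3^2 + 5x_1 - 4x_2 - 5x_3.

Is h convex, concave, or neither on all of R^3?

convex

h is quadratic, so its Hessian is the constant matrix H = [[6, 4, 2], [4, 10, 6], [2, 6, 10]].
Leading principal minors: 6, 44, 280.
All positive ⇒ H ≻ 0 ⇒ convex.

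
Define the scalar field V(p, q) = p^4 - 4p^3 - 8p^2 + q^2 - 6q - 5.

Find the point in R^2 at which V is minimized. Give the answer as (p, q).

V(p,q) separates as A(p) + B(q) − 5, so its minimum is min A + min B − 5.
A'(p) = 4p(p - 4)(p + 1) vanishes at p ∈ {-1, 0, 4}; B'(q) = 2q - 6 vanishes at q ∈ {3}.
Local minima of A (where A''>0): A(-1)=-3, A(4)=-128. Local minima of B: B(3)=-9.
So the global minimum of V is A(4) + B(3) − 5 = -128 − 9 − 5 = -142, attained at (4, 3).

(4, 3)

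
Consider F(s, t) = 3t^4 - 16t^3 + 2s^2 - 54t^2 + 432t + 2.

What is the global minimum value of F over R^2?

F(s,t) separates as P(s) + Q(t) + 2, so its minimum is min P + min Q + 2.
P'(s) = 4s vanishes at s ∈ {0}; Q'(t) = 12(t - 4)(t - 3)(t + 3) vanishes at t ∈ {-3, 3, 4}.
Local minima of P (where P''>0): P(0)=0. Local minima of Q: Q(-3)=-1107, Q(4)=608.
So the global minimum of F is P(0) + Q(-3) + 2 = 0 − 1107 + 2 = -1105, attained at (0, -3).

-1105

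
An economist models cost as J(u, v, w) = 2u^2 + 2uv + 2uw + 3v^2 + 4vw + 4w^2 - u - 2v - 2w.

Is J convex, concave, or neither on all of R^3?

convex

J is quadratic, so its Hessian is the constant matrix H = [[4, 2, 2], [2, 6, 4], [2, 4, 8]].
Leading principal minors: 4, 20, 104.
All positive ⇒ H ≻ 0 ⇒ convex.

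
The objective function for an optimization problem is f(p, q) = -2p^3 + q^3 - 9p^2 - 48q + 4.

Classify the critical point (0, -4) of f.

local maximum

The mixed partial ∂²f/∂p∂q is 0, so the Hessian at any point is diag(f_pp, f_qq) = diag(-6(2p + 3), 6q).
At (0, -4): H = diag(-18, -24).
Both eigenvalues are negative, so H is negative definite: a local maximum.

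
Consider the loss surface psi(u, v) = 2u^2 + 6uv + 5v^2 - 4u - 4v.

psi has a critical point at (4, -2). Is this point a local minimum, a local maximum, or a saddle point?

local minimum

The Hessian of psi is constant: H = [[4, 6], [6, 10]].
det(H) = 4·10 − 6² = 4.
det(H) > 0 and tr(H) = 14 > 0, so H is positive definite and the point is a local minimum.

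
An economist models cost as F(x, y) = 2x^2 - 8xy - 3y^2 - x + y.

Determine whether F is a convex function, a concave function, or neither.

neither

F is quadratic, so its Hessian is the constant matrix H = [[4, -8], [-8, -6]].
det(H) = -88, tr(H) = -2.
det(H) < 0, so H is indefinite: neither convex nor concave.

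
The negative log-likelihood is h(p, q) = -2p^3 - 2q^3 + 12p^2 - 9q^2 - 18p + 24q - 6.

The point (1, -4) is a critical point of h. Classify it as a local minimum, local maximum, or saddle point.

local minimum

The mixed partial ∂²h/∂p∂q is 0, so the Hessian at any point is diag(h_pp, h_qq) = diag(12(-p + 2), -6(2q + 3)).
At (1, -4): H = diag(12, 30).
Both eigenvalues are positive, so H is positive definite: a local minimum.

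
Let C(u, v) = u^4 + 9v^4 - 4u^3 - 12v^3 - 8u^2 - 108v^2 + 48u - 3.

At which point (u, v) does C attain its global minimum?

C(u,v) separates as P(u) + Q(v) − 3, so its minimum is min P + min Q − 3.
P'(u) = 4(u - 3)(u - 2)(u + 2) vanishes at u ∈ {-2, 2, 3}; Q'(v) = 36v(v - 3)(v + 2) vanishes at v ∈ {-2, 0, 3}.
Local minima of P (where P''>0): P(-2)=-80, P(3)=45. Local minima of Q: Q(-2)=-192, Q(3)=-567.
So the global minimum of C is P(-2) + Q(3) − 3 = -80 − 567 − 3 = -650, attained at (-2, 3).

(-2, 3)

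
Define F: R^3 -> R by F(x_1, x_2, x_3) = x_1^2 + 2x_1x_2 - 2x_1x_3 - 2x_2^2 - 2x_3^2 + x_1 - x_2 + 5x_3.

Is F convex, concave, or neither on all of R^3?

F is quadratic, so its Hessian is the constant matrix H = [[2, 2, -2], [2, -4, 0], [-2, 0, -4]].
Leading principal minors: 2, -12, 64.
Neither pattern holds ⇒ H is indefinite ⇒ neither convex nor concave.

neither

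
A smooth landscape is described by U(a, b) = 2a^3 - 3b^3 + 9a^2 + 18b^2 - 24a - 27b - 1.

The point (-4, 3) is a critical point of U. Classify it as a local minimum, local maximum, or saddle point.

The mixed partial ∂²U/∂a∂b is 0, so the Hessian at any point is diag(U_aa, U_bb) = diag(6(2a + 3), 18(-b + 2)).
At (-4, 3): H = diag(-30, -18).
Both eigenvalues are negative, so H is negative definite: a local maximum.

local maximum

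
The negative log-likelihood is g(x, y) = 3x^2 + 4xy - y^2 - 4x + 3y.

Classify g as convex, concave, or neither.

g is quadratic, so its Hessian is the constant matrix H = [[6, 4], [4, -2]].
det(H) = -28, tr(H) = 4.
det(H) < 0, so H is indefinite: neither convex nor concave.

neither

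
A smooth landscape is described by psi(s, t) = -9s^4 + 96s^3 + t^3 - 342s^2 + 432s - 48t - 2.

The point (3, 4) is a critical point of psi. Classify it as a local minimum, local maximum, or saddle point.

local minimum

The mixed partial ∂²psi/∂s∂t is 0, so the Hessian at any point is diag(psi_ss, psi_tt) = diag(36(-3s^2 + 16s - 19), 6t).
At (3, 4): H = diag(72, 24).
Both eigenvalues are positive, so H is positive definite: a local minimum.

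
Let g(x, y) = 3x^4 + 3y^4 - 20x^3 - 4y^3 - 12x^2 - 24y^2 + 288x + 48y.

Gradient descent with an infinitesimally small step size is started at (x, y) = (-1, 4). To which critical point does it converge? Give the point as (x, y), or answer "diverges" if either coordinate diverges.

g is separable, so gradient descent decouples: x follows -∂g/∂x, y follows -∂g/∂y.
∂g/∂x = 12(x - 4)(x - 3)(x + 2); at x=-1 this is 240, so x decreases.
∂g/∂y = 12(y - 2)(y - 1)(y + 2); at y=4 this is 432, so y decreases.
x converges to its nearest critical value -2 (a local min of the x-part); y converges to 2. The iterate converges to (-2, 2).

(-2, 2)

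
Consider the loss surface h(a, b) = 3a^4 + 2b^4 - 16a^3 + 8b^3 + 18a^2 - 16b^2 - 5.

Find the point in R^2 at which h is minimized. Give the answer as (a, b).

(3, -4)

h(a,b) separates as P(a) + Q(b) − 5, so its minimum is min P + min Q − 5.
P'(a) = 12a(a - 3)(a - 1) vanishes at a ∈ {0, 1, 3}; Q'(b) = 8b(b - 1)(b + 4) vanishes at b ∈ {-4, 0, 1}.
Local minima of P (where P''>0): P(0)=0, P(3)=-27. Local minima of Q: Q(-4)=-256, Q(1)=-6.
So the global minimum of h is P(3) + Q(-4) − 5 = -27 − 256 − 5 = -288, attained at (3, -4).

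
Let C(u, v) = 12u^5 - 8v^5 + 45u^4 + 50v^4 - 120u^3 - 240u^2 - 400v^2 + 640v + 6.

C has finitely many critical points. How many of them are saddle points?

8

C separates as a function of u plus a function of v, so ∇C=0 decouples.
∂C/∂u = 60u(u - 2)(u + 1)(u + 4) = 0 at u ∈ {-4, -1, 0, 2}; ∂C/∂v = -40(v - 4)(v - 2)(v - 1)(v + 2) = 0 at v ∈ {-2, 1, 2, 4}.
The Hessian is diagonal: diag(C_uu, C_vv). Second derivatives: C_uu(-4)=-4320, C_uu(-1)=540, C_uu(0)=-480, C_uu(2)=2160; C_vv(-2)=2880, C_vv(1)=-360, C_vv(2)=320, C_vv(4)=-1440.
Saddle points occur where the two diagonal entries have opposite signs: (-4, -2), (-4, 2), (-1, 1), (-1, 4), (0, -2), (0, 2), (2, 1), (2, 4). Count: 8.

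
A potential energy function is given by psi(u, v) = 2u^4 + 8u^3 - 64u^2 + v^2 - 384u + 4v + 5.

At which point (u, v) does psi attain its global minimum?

(4, -2)

psi(u,v) separates as P(u) + Q(v) + 5, so its minimum is min P + min Q + 5.
P'(u) = 8(u - 4)(u + 3)(u + 4) vanishes at u ∈ {-4, -3, 4}; Q'(v) = 2v + 4 vanishes at v ∈ {-2}.
Local minima of P (where P''>0): P(-4)=512, P(4)=-1536. Local minima of Q: Q(-2)=-4.
So the global minimum of psi is P(4) + Q(-2) + 5 = -1536 − 4 + 5 = -1535, attained at (4, -2).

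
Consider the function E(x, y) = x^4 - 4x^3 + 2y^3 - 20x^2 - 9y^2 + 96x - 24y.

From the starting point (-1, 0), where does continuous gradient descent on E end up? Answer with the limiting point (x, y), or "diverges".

E is separable, so gradient descent decouples: x follows -∂E/∂x, y follows -∂E/∂y.
∂E/∂x = 4(x - 4)(x - 2)(x + 3); at x=-1 this is 120, so x decreases.
∂E/∂y = 6(y - 4)(y + 1); at y=0 this is -24, so y increases.
x converges to its nearest critical value -3 (a local min of the x-part); y converges to 4. The iterate converges to (-3, 4).

(-3, 4)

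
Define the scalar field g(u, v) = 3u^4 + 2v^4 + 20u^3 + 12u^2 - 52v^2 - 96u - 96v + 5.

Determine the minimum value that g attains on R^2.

-760

g(u,v) separates as P(u) + Q(v) + 5, so its minimum is min P + min Q + 5.
P'(u) = 12(u - 1)(u + 2)(u + 4) vanishes at u ∈ {-4, -2, 1}; Q'(v) = 8(v - 4)(v + 1)(v + 3) vanishes at v ∈ {-3, -1, 4}.
Local minima of P (where P''>0): P(-4)=64, P(1)=-61. Local minima of Q: Q(-3)=-18, Q(4)=-704.
So the global minimum of g is P(1) + Q(4) + 5 = -61 − 704 + 5 = -760, attained at (1, 4).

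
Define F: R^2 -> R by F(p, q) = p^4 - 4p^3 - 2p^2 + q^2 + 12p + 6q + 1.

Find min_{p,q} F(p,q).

F(p,q) separates as A(p) + B(q) + 1, so its minimum is min A + min B + 1.
A'(p) = 4(p - 3)(p - 1)(p + 1) vanishes at p ∈ {-1, 1, 3}; B'(q) = 2q + 6 vanishes at q ∈ {-3}.
Local minima of A (where A''>0): A(-1)=-9, A(3)=-9. Local minima of B: B(-3)=-9.
So the global minimum of F is A(-1) + B(-3) + 1 = -9 − 9 + 1 = -17, attained at (-1, -3).

-17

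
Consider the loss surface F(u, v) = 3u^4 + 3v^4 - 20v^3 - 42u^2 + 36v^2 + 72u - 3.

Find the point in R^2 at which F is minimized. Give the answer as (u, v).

F(u,v) separates as P(u) + Q(v) − 3, so its minimum is min P + min Q − 3.
P'(u) = 12(u - 2)(u - 1)(u + 3) vanishes at u ∈ {-3, 1, 2}; Q'(v) = 12v(v - 3)(v - 2) vanishes at v ∈ {0, 2, 3}.
Local minima of P (where P''>0): P(-3)=-351, P(2)=24. Local minima of Q: Q(0)=0, Q(3)=27.
So the global minimum of F is P(-3) + Q(0) − 3 = -351 + 0 − 3 = -354, attained at (-3, 0).

(-3, 0)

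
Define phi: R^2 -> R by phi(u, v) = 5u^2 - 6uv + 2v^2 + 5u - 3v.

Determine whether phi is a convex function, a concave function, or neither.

phi is quadratic, so its Hessian is the constant matrix H = [[10, -6], [-6, 4]].
det(H) = 4, tr(H) = 14.
det(H) > 0 and tr(H) > 0, so H is positive definite everywhere: convex.

convex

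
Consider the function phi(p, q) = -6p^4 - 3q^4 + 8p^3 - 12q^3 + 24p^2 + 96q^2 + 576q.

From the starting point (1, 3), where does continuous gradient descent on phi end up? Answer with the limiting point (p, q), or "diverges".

(0, -3)

phi is separable, so gradient descent decouples: p follows -∂phi/∂p, q follows -∂phi/∂q.
∂phi/∂p = -24p(p - 2)(p + 1); at p=1 this is 48, so p decreases.
∂phi/∂q = -12(q - 4)(q + 3)(q + 4); at q=3 this is 504, so q decreases.
p converges to its nearest critical value 0 (a local min of the p-part); q converges to -3. The iterate converges to (0, -3).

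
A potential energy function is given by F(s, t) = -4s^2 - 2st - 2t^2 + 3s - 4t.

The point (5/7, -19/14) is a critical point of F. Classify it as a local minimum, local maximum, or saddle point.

local maximum

The Hessian of F is constant: H = [[-8, -2], [-2, -4]].
det(H) = (-8)·(-4) − (-2)² = 28.
det(H) > 0 and tr(H) = -12 < 0, so H is negative definite and the point is a local maximum.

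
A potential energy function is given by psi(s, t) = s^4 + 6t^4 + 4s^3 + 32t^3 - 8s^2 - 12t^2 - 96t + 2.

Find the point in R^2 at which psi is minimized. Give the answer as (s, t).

psi(s,t) separates as P(s) + Q(t) + 2, so its minimum is min P + min Q + 2.
P'(s) = 4s(s - 1)(s + 4) vanishes at s ∈ {-4, 0, 1}; Q'(t) = 24(t - 1)(t + 1)(t + 4) vanishes at t ∈ {-4, -1, 1}.
Local minima of P (where P''>0): P(-4)=-128, P(1)=-3. Local minima of Q: Q(-4)=-320, Q(1)=-70.
So the global minimum of psi is P(-4) + Q(-4) + 2 = -128 − 320 + 2 = -446, attained at (-4, -4).

(-4, -4)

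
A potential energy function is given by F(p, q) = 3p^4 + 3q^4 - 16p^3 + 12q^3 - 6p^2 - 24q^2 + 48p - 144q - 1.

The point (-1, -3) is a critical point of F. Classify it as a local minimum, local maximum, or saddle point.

local minimum

The mixed partial ∂²F/∂p∂q is 0, so the Hessian at any point is diag(F_pp, F_qq) = diag(12(3p^2 - 8p - 1), 12(3q^2 + 6q - 4)).
At (-1, -3): H = diag(120, 60).
Both eigenvalues are positive, so H is positive definite: a local minimum.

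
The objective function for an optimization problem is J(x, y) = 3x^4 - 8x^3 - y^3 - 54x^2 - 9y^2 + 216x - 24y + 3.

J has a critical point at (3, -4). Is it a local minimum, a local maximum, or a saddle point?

The mixed partial ∂²J/∂x∂y is 0, so the Hessian at any point is diag(J_xx, J_yy) = diag(12(3x^2 - 4x - 9), -6(y + 3)).
At (3, -4): H = diag(72, 6).
Both eigenvalues are positive, so H is positive definite: a local minimum.

local minimum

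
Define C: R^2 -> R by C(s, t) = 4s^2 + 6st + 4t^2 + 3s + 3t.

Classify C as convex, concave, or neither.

convex

C is quadratic, so its Hessian is the constant matrix H = [[8, 6], [6, 8]].
det(H) = 28, tr(H) = 16.
det(H) > 0 and tr(H) > 0, so H is positive definite everywhere: convex.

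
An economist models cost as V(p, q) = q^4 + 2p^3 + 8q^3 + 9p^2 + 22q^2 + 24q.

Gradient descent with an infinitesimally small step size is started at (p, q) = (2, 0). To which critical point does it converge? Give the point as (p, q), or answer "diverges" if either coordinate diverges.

V is separable, so gradient descent decouples: p follows -∂V/∂p, q follows -∂V/∂q.
∂V/∂p = 6p(p + 3); at p=2 this is 60, so p decreases.
∂V/∂q = 4(q + 1)(q + 2)(q + 3); at q=0 this is 24, so q decreases.
p converges to its nearest critical value 0 (a local min of the p-part); q converges to -1. The iterate converges to (0, -1).

(0, -1)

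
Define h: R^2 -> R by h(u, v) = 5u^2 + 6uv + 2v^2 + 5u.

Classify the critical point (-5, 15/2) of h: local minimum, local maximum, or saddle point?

local minimum

The Hessian of h is constant: H = [[10, 6], [6, 4]].
det(H) = 10·4 − 6² = 4.
det(H) > 0 and tr(H) = 14 > 0, so H is positive definite and the point is a local minimum.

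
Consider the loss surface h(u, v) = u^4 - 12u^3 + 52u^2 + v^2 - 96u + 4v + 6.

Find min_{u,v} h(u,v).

-62

h(u,v) separates as P(u) + Q(v) + 6, so its minimum is min P + min Q + 6.
P'(u) = 4(u - 4)(u - 3)(u - 2) vanishes at u ∈ {2, 3, 4}; Q'(v) = 2v + 4 vanishes at v ∈ {-2}.
Local minima of P (where P''>0): P(2)=-64, P(4)=-64. Local minima of Q: Q(-2)=-4.
So the global minimum of h is P(2) + Q(-2) + 6 = -64 − 4 + 6 = -62, attained at (2, -2).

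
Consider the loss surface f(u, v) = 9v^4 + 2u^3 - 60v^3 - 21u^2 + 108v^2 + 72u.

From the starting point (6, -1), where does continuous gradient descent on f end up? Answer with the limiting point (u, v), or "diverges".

f is separable, so gradient descent decouples: u follows -∂f/∂u, v follows -∂f/∂v.
∂f/∂u = 6(u - 4)(u - 3); at u=6 this is 36, so u decreases.
∂f/∂v = 36v(v - 3)(v - 2); at v=-1 this is -432, so v increases.
u converges to its nearest critical value 4 (a local min of the u-part); v converges to 0. The iterate converges to (4, 0).

(4, 0)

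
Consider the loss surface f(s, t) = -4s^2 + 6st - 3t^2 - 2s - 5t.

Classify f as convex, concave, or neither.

f is quadratic, so its Hessian is the constant matrix H = [[-8, 6], [6, -6]].
det(H) = 12, tr(H) = -14.
det(H) > 0 and tr(H) < 0, so H is negative definite everywhere: concave.

concave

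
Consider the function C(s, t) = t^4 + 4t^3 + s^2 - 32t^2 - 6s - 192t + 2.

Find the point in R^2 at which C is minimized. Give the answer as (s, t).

(3, 4)

C(s,t) separates as P(s) + Q(t) + 2, so its minimum is min P + min Q + 2.
P'(s) = 2s - 6 vanishes at s ∈ {3}; Q'(t) = 4(t - 4)(t + 3)(t + 4) vanishes at t ∈ {-4, -3, 4}.
Local minima of P (where P''>0): P(3)=-9. Local minima of Q: Q(-4)=256, Q(4)=-768.
So the global minimum of C is P(3) + Q(4) + 2 = -9 − 768 + 2 = -775, attained at (3, 4).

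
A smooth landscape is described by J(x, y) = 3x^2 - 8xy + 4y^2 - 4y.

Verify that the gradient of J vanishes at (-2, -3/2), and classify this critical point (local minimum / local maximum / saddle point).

saddle point

∇J = (6x - 8y, -8x + 8y - 4); substituting (-2, -3/2) gives ∇J = (0, 0), so (-2, -3/2) is indeed a critical point.
The Hessian of J is constant: H = [[6, -8], [-8, 8]].
det(H) = 6·8 − (-8)² = -16.
Since det(H) < 0, H is indefinite and the critical point is a saddle point.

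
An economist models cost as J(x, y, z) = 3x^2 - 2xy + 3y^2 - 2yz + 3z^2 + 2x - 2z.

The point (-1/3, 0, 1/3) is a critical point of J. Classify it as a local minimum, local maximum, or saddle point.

The Hessian is constant: H = [[6, -2, 0], [-2, 6, -2], [0, -2, 6]].
Leading principal minors: Δ₁ = 6, Δ₂ = 32, Δ₃ = 168.
All leading minors are positive, so H is positive definite: a local minimum.

local minimum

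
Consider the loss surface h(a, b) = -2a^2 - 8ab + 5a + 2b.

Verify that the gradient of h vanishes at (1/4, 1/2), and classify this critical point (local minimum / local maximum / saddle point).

∇h = (-4a - 8b + 5, -8a + 2); substituting (1/4, 1/2) gives ∇h = (0, 0), so (1/4, 1/2) is indeed a critical point.
The Hessian of h is constant: H = [[-4, -8], [-8, 0]].
det(H) = (-4)·0 − (-8)² = -64.
Since det(H) < 0, H is indefinite and the critical point is a saddle point.

saddle point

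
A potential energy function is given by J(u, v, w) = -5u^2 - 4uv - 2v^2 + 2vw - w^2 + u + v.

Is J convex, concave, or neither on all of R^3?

J is quadratic, so its Hessian is the constant matrix H = [[-10, -4, 0], [-4, -4, 2], [0, 2, -2]].
Leading principal minors: -10, 24, -8.
Signs alternate −, +, − ⇒ H ≺ 0 ⇒ concave.

concave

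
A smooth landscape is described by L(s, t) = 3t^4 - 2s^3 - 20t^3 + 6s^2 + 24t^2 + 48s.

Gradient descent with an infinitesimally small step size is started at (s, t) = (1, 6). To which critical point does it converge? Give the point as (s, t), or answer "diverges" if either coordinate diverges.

(-2, 4)

L is separable, so gradient descent decouples: s follows -∂L/∂s, t follows -∂L/∂t.
∂L/∂s = -6(s - 4)(s + 2); at s=1 this is 54, so s decreases.
∂L/∂t = 12t(t - 4)(t - 1); at t=6 this is 720, so t decreases.
s converges to its nearest critical value -2 (a local min of the s-part); t converges to 4. The iterate converges to (-2, 4).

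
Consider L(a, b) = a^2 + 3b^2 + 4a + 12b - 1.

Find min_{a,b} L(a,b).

-17

L(a,b) separates as P(a) + Q(b) − 1, so its minimum is min P + min Q − 1.
P'(a) = 2a + 4 vanishes at a ∈ {-2}; Q'(b) = 6b + 12 vanishes at b ∈ {-2}.
Local minima of P (where P''>0): P(-2)=-4. Local minima of Q: Q(-2)=-12.
So the global minimum of L is P(-2) + Q(-2) − 1 = -4 − 12 − 1 = -17, attained at (-2, -2).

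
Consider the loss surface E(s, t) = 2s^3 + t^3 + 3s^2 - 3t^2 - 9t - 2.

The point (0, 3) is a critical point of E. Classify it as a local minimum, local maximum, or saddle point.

local minimum

The mixed partial ∂²E/∂s∂t is 0, so the Hessian at any point is diag(E_ss, E_tt) = diag(6(2s + 1), 6(t - 1)).
At (0, 3): H = diag(6, 12).
Both eigenvalues are positive, so H is positive definite: a local minimum.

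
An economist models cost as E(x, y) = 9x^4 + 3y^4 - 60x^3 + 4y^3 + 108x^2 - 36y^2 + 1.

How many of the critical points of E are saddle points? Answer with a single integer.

4

E separates as a function of x plus a function of y, so ∇E=0 decouples.
∂E/∂x = 36x(x - 3)(x - 2) = 0 at x ∈ {0, 2, 3}; ∂E/∂y = 12y(y - 2)(y + 3) = 0 at y ∈ {-3, 0, 2}.
The Hessian is diagonal: diag(E_xx, E_yy). Second derivatives: E_xx(0)=216, E_xx(2)=-72, E_xx(3)=108; E_yy(-3)=180, E_yy(0)=-72, E_yy(2)=120.
Saddle points occur where the two diagonal entries have opposite signs: (0, 0), (2, -3), (2, 2), (3, 0). Count: 4.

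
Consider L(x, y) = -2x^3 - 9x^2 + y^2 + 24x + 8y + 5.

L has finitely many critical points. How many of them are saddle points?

L separates as a function of x plus a function of y, so ∇L=0 decouples.
∂L/∂x = -6(x - 1)(x + 4) = 0 at x ∈ {-4, 1}; ∂L/∂y = 2(y + 4) = 0 at y ∈ {-4}.
The Hessian is diagonal: diag(L_xx, L_yy). Second derivatives: L_xx(-4)=30, L_xx(1)=-30; L_yy(-4)=2.
Saddle points occur where the two diagonal entries have opposite signs: (1, -4). Count: 1.

1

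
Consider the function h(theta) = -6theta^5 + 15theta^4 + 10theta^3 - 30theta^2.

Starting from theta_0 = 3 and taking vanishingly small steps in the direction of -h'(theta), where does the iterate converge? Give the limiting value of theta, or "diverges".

diverges

h'(theta) = -30theta(theta - 2)(theta - 1)(theta + 1), so h'(3) = -720.
Gradient descent moves in the -h' direction, i.e. theta is increasing.
There is no critical point above theta=3, and h' keeps the same sign, so the iterate runs off to +∞.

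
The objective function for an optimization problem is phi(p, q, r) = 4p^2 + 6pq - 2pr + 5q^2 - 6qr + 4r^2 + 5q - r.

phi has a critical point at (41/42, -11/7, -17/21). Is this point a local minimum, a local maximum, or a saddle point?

The Hessian is constant: H = [[8, 6, -2], [6, 10, -6], [-2, -6, 8]].
Leading principal minors: Δ₁ = 8, Δ₂ = 44, Δ₃ = 168.
All leading minors are positive, so H is positive definite: a local minimum.

local minimum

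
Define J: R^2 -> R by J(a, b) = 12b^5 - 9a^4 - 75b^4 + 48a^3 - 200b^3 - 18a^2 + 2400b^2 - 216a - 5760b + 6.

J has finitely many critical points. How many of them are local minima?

J separates as a function of a plus a function of b, so ∇J=0 decouples.
∂J/∂a = -36(a - 3)(a - 2)(a + 1) = 0 at a ∈ {-1, 2, 3}; ∂J/∂b = 60(b - 4)(b - 3)(b - 2)(b + 4) = 0 at b ∈ {-4, 2, 3, 4}.
The Hessian is diagonal: diag(J_aa, J_bb). Second derivatives: J_aa(-1)=-432, J_aa(2)=108, J_aa(3)=-144; J_bb(-4)=-20160, J_bb(2)=720, J_bb(3)=-420, J_bb(4)=960.
Local minima occur where both diagonal entries positive: (2, 2), (2, 4). Count: 2.

2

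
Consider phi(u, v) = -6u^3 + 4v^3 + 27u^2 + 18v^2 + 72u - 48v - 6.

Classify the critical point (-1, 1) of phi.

local minimum

The mixed partial ∂²phi/∂u∂v is 0, so the Hessian at any point is diag(phi_uu, phi_vv) = diag(18(-2u + 3), 12(2v + 3)).
At (-1, 1): H = diag(90, 60).
Both eigenvalues are positive, so H is positive definite: a local minimum.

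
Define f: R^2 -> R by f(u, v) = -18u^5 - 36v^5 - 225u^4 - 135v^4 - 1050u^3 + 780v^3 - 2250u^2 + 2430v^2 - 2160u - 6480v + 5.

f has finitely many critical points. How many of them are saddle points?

f separates as a function of u plus a function of v, so ∇f=0 decouples.
∂f/∂u = -90(u + 1)(u + 2)(u + 3)(u + 4) = 0 at u ∈ {-4, -3, -2, -1}; ∂f/∂v = -180(v - 3)(v - 1)(v + 3)(v + 4) = 0 at v ∈ {-4, -3, 1, 3}.
The Hessian is diagonal: diag(f_uu, f_vv). Second derivatives: f_uu(-4)=540, f_uu(-3)=-180, f_uu(-2)=180, f_uu(-1)=-540; f_vv(-4)=6300, f_vv(-3)=-4320, f_vv(1)=7200, f_vv(3)=-15120.
Saddle points occur where the two diagonal entries have opposite signs: (-4, -3), (-4, 3), (-3, -4), (-3, 1), (-2, -3), (-2, 3), (-1, -4), (-1, 1). Count: 8.

8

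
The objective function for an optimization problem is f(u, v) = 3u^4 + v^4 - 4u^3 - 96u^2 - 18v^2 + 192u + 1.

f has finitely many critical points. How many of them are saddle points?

4

f separates as a function of u plus a function of v, so ∇f=0 decouples.
∂f/∂u = 12(u - 4)(u - 1)(u + 4) = 0 at u ∈ {-4, 1, 4}; ∂f/∂v = 4v(v - 3)(v + 3) = 0 at v ∈ {-3, 0, 3}.
The Hessian is diagonal: diag(f_uu, f_vv). Second derivatives: f_uu(-4)=480, f_uu(1)=-180, f_uu(4)=288; f_vv(-3)=72, f_vv(0)=-36, f_vv(3)=72.
Saddle points occur where the two diagonal entries have opposite signs: (-4, 0), (1, -3), (1, 3), (4, 0). Count: 4.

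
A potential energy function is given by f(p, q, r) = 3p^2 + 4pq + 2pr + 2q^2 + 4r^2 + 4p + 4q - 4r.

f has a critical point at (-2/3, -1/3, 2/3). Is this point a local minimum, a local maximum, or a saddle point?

The Hessian is constant: H = [[6, 4, 2], [4, 4, 0], [2, 0, 8]].
Leading principal minors: Δ₁ = 6, Δ₂ = 8, Δ₃ = 48.
All leading minors are positive, so H is positive definite: a local minimum.

local minimum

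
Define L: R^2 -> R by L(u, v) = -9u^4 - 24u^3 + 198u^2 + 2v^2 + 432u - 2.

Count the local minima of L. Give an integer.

1

L separates as a function of u plus a function of v, so ∇L=0 decouples.
∂L/∂u = -36(u - 3)(u + 1)(u + 4) = 0 at u ∈ {-4, -1, 3}; ∂L/∂v = 4v = 0 at v ∈ {0}.
The Hessian is diagonal: diag(L_uu, L_vv). Second derivatives: L_uu(-4)=-756, L_uu(-1)=432, L_uu(3)=-1008; L_vv(0)=4.
Local minima occur where both diagonal entries positive: (-1, 0). Count: 1.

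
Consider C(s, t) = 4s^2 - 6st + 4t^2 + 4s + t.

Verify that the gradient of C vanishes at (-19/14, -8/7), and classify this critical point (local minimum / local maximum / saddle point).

local minimum

∇C = (8s - 6t + 4, -6s + 8t + 1); substituting (-19/14, -8/7) gives ∇C = (0, 0), so (-19/14, -8/7) is indeed a critical point.
The Hessian of C is constant: H = [[8, -6], [-6, 8]].
det(H) = 8·8 − (-6)² = 28.
det(H) > 0 and tr(H) = 16 > 0, so H is positive definite and the point is a local minimum.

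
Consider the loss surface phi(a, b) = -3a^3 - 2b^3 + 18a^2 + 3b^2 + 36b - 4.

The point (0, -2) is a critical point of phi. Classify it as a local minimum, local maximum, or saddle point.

The mixed partial ∂²phi/∂a∂b is 0, so the Hessian at any point is diag(phi_aa, phi_bb) = diag(18(-a + 2), 6(-2b + 1)).
At (0, -2): H = diag(36, 30).
Both eigenvalues are positive, so H is positive definite: a local minimum.

local minimum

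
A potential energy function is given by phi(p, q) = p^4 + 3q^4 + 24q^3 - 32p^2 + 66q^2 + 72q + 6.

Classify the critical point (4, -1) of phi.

local minimum

The mixed partial ∂²phi/∂p∂q is 0, so the Hessian at any point is diag(phi_pp, phi_qq) = diag(4(3p^2 - 16), 12(3q^2 + 12q + 11)).
At (4, -1): H = diag(128, 24).
Both eigenvalues are positive, so H is positive definite: a local minimum.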